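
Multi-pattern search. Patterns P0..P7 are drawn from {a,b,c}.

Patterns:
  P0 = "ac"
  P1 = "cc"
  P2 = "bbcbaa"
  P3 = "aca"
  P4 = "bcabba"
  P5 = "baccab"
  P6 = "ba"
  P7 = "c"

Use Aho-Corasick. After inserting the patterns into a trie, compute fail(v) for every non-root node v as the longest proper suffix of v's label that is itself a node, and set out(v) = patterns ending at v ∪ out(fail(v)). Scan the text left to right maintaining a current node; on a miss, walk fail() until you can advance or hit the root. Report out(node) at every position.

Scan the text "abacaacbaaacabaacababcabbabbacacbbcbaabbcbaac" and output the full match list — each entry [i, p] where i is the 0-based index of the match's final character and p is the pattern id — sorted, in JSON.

Build automaton:
Trie (insert patterns):
  n0 'ε': a→1 b→5 c→3
  n1 'a': c→2
  n2 'ac': a→11  [P0 ends]
  n3 'c': c→4  [P7 ends]
  n4 'cc': ·  [P1 ends]
  n5 'b': a→17 b→6 c→12
  n6 'bb': c→7
  n7 'bbc': b→8
  n8 'bbcb': a→9
  n9 'bbcba': a→10
  n10 'bbcbaa': ·  [P2 ends]
  n11 'aca': ·  [P3 ends]
  n12 'bc': a→13
  n13 'bca': b→14
  n14 'bcab': b→15
  n15 'bcabb': a→16
  n16 'bcabba': ·  [P4 ends]
  n17 'ba': c→18  [P6 ends]
  n18 'bac': c→19
  n19 'bacc': a→20
  n20 'bacca': b→21
  n21 'baccab': ·  [P5 ends]

Failure links (BFS by depth):
  fail(1) 'a': from fail(0)=0 chase 'a': 0 ⇒ 0;  out=∅∪out(0)=∅
  fail(3) 'c': from fail(0)=0 chase 'c': 0 ⇒ 0;  out={7}∪out(0)={7}
  fail(5) 'b': from fail(0)=0 chase 'b': 0 ⇒ 0;  out=∅∪out(0)=∅
  fail(2) 'ac': from fail(1)=0 chase 'c': 0 ⇒ 3;  out={0}∪out(3)={0,7}
  fail(4) 'cc': from fail(3)=0 chase 'c': 0 ⇒ 3;  out={1}∪out(3)={1,7}
  fail(6) 'bb': from fail(5)=0 chase 'b': 0 ⇒ 5;  out=∅∪out(5)=∅
  fail(12) 'bc': from fail(5)=0 chase 'c': 0 ⇒ 3;  out=∅∪out(3)={7}
  fail(17) 'ba': from fail(5)=0 chase 'a': 0 ⇒ 1;  out={6}∪out(1)={6}
  fail(7) 'bbc': from fail(6)=5 chase 'c': 5 ⇒ 12;  out=∅∪out(12)={7}
  fail(11) 'aca': from fail(2)=3 chase 'a': 3→0 ⇒ 1;  out={3}∪out(1)={3}
  fail(13) 'bca': from fail(12)=3 chase 'a': 3→0 ⇒ 1;  out=∅∪out(1)=∅
  fail(18) 'bac': from fail(17)=1 chase 'c': 1 ⇒ 2;  out=∅∪out(2)={0,7}
  fail(8) 'bbcb': from fail(7)=12 chase 'b': 12→3→0 ⇒ 5;  out=∅∪out(5)=∅
  fail(14) 'bcab': from fail(13)=1 chase 'b': 1→0 ⇒ 5;  out=∅∪out(5)=∅
  fail(19) 'bacc': from fail(18)=2 chase 'c': 2→3 ⇒ 4;  out=∅∪out(4)={1,7}
  fail(9) 'bbcba': from fail(8)=5 chase 'a': 5 ⇒ 17;  out=∅∪out(17)={6}
  fail(15) 'bcabb': from fail(14)=5 chase 'b': 5 ⇒ 6;  out=∅∪out(6)=∅
  fail(20) 'bacca': from fail(19)=4 chase 'a': 4→3→0 ⇒ 1;  out=∅∪out(1)=∅
  fail(10) 'bbcbaa': from fail(9)=17 chase 'a': 17→1→0 ⇒ 1;  out={2}∪out(1)={2}
  fail(16) 'bcabba': from fail(15)=6 chase 'a': 6→5 ⇒ 17;  out={4}∪out(17)={4,6}
  fail(21) 'baccab': from fail(20)=1 chase 'b': 1→0 ⇒ 5;  out={5}∪out(5)={5}

Scan:
i=0 'a': node 0→1
i=1 'b': node 1→5 ·f
i=2 'a': node 5→17  → match P6@[1:2]
i=3 'c': node 17→18  → match P0@[2:3],P7@[3:3]
i=4 'a': node 18→11 ·f  → match P3@[2:4]
i=5 'a': node 11→1 ·f
i=6 'c': node 1→2  → match P0@[5:6],P7@[6:6]
i=7 'b': node 2→5 ·f
i=8 'a': node 5→17  → match P6@[7:8]
i=9 'a': node 17→1 ·f
i=10 'a': node 1→1 ·f
i=11 'c': node 1→2  → match P0@[10:11],P7@[11:11]
i=12 'a': node 2→11  → match P3@[10:12]
i=13 'b': node 11→5 ·f
i=14 'a': node 5→17  → match P6@[13:14]
i=15 'a': node 17→1 ·f
i=16 'c': node 1→2  → match P0@[15:16],P7@[16:16]
i=17 'a': node 2→11  → match P3@[15:17]
i=18 'b': node 11→5 ·f
i=19 'a': node 5→17  → match P6@[18:19]
i=20 'b': node 17→5 ·f
i=21 'c': node 5→12  → match P7@[21:21]
i=22 'a': node 12→13
i=23 'b': node 13→14
i=24 'b': node 14→15
i=25 'a': node 15→16  → match P4@[20:25],P6@[24:25]
i=26 'b': node 16→5 ·f
i=27 'b': node 5→6
i=28 'a': node 6→17 ·f  → match P6@[27:28]
i=29 'c': node 17→18  → match P0@[28:29],P7@[29:29]
i=30 'a': node 18→11 ·f  → match P3@[28:30]
i=31 'c': node 11→2 ·f  → match P0@[30:31],P7@[31:31]
i=32 'b': node 2→5 ·f
i=33 'b': node 5→6
i=34 'c': node 6→7  → match P7@[34:34]
i=35 'b': node 7→8
i=36 'a': node 8→9  → match P6@[35:36]
i=37 'a': node 9→10  → match P2@[32:37]
i=38 'b': node 10→5 ·f
i=39 'b': node 5→6
i=40 'c': node 6→7  → match P7@[40:40]
i=41 'b': node 7→8
i=42 'a': node 8→9  → match P6@[41:42]
i=43 'a': node 9→10  → match P2@[38:43]
i=44 'c': node 10→2 ·f  → match P0@[43:44],P7@[44:44]

All matches (sorted): [[2,6],[3,0],[3,7],[4,3],[6,0],[6,7],[8,6],[11,0],[11,7],[12,3],[14,6],[16,0],[16,7],[17,3],[19,6],[21,7],[25,4],[25,6],[28,6],[29,0],[29,7],[30,3],[31,0],[31,7],[34,7],[36,6],[37,2],[40,7],[42,6],[43,2],[44,0],[44,7]]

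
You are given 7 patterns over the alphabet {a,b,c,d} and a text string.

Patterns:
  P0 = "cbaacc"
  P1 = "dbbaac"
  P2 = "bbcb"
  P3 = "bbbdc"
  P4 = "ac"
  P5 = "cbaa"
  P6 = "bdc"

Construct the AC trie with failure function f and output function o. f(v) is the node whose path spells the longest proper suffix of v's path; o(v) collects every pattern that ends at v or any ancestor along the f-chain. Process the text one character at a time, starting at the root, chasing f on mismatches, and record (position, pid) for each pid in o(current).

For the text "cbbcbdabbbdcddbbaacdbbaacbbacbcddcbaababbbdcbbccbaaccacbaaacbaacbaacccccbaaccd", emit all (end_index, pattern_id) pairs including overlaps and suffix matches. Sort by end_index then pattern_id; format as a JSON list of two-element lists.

Construct AC machine:
Trie nodes:
  n0 'ε': a→20 b→13 c→1 d→7
  n1 'c': b→2
  n2 'cb': a→3
  n3 'cba': a→4
  n4 'cbaa': c→5  [P5 ends]
  n5 'cbaac': c→6
  n6 'cbaacc': ·  [P0 ends]
  n7 'd': b→8
  n8 'db': b→9
  n9 'dbb': a→10
  n10 'dbba': a→11
  n11 'dbbaa': c→12
  n12 'dbbaac': ·  [P1 ends]
  n13 'b': b→14 d→22
  n14 'bb': b→17 c→15
  n15 'bbc': b→16
  n16 'bbcb': ·  [P2 ends]
  n17 'bbb': d→18
  n18 'bbbd': c→19
  n19 'bbbdc': ·  [P3 ends]
  n20 'a': c→21
  n21 'ac': ·  [P4 ends]
  n22 'bd': c→23
  n23 'bdc': ·  [P6 ends]

Failure links (BFS by depth):
  n1('c'): parent n0 fail=0; on 'c' 0 → fail=0;  out ∅∪∅=∅
  n7('d'): parent n0 fail=0; on 'd' 0 → fail=0;  out ∅∪∅=∅
  n13('b'): parent n0 fail=0; on 'b' 0 → fail=0;  out ∅∪∅=∅
  n20('a'): parent n0 fail=0; on 'a' 0 → fail=0;  out ∅∪∅=∅
  n2('cb'): parent n1 fail=0; on 'b' 0 → fail=13;  out ∅∪∅=∅
  n8('db'): parent n7 fail=0; on 'b' 0 → fail=13;  out ∅∪∅=∅
  n14('bb'): parent n13 fail=0; on 'b' 0 → fail=13;  out ∅∪∅=∅
  n21('ac'): parent n20 fail=0; on 'c' 0 → fail=1;  out {4}∪∅={4}
  n22('bd'): parent n13 fail=0; on 'd' 0 → fail=7;  out ∅∪∅=∅
  n3('cba'): parent n2 fail=13; on 'a' 13→0 → fail=20;  out ∅∪∅=∅
  n9('dbb'): parent n8 fail=13; on 'b' 13 → fail=14;  out ∅∪∅=∅
  n15('bbc'): parent n14 fail=13; on 'c' 13→0 → fail=1;  out ∅∪∅=∅
  n17('bbb'): parent n14 fail=13; on 'b' 13 → fail=14;  out ∅∪∅=∅
  n23('bdc'): parent n22 fail=7; on 'c' 7→0 → fail=1;  out {6}∪∅={6}
  n4('cbaa'): parent n3 fail=20; on 'a' 20→0 → fail=20;  out {5}∪∅={5}
  n10('dbba'): parent n9 fail=14; on 'a' 14→13→0 → fail=20;  out ∅∪∅=∅
  n16('bbcb'): parent n15 fail=1; on 'b' 1 → fail=2;  out {2}∪∅={2}
  n18('bbbd'): parent n17 fail=14; on 'd' 14→13 → fail=22;  out ∅∪∅=∅
  n5('cbaac'): parent n4 fail=20; on 'c' 20 → fail=21;  out ∅∪{4}={4}
  n11('dbbaa'): parent n10 fail=20; on 'a' 20→0 → fail=20;  out ∅∪∅=∅
  n19('bbbdc'): parent n18 fail=22; on 'c' 22 → fail=23;  out {3}∪{6}={3,6}
  n6('cbaacc'): parent n5 fail=21; on 'c' 21→1→0 → fail=1;  out {0}∪∅={0}
  n12('dbbaac'): parent n11 fail=20; on 'c' 20 → fail=21;  out {1}∪{4}={1,4}

Text stream:
i=0 'c': node 0→1
i=1 'b': node 1→2
i=2 'b': node 2→14 ·f
i=3 'c': node 14→15
i=4 'b': node 15→16  ** P2@[1:4]
i=5 'd': node 16→22 ·f
i=6 'a': node 22→20 ·f
i=7 'b': node 20→13 ·f
i=8 'b': node 13→14
i=9 'b': node 14→17
i=10 'd': node 17→18
i=11 'c': node 18→19  ** P3@[7:11],P6@[9:11]
i=12 'd': node 19→7 ·f
i=13 'd': node 7→7 ·f
i=14 'b': node 7→8
i=15 'b': node 8→9
i=16 'a': node 9→10
i=17 'a': node 10→11
i=18 'c': node 11→12  ** P1@[13:18],P4@[17:18]
i=19 'd': node 12→7 ·f
i=20 'b': node 7→8
i=21 'b': node 8→9
i=22 'a': node 9→10
i=23 'a': node 10→11
i=24 'c': node 11→12  ** P1@[19:24],P4@[23:24]
i=25 'b': node 12→2 ·f
i=26 'b': node 2→14 ·f
i=27 'a': node 14→20 ·f
i=28 'c': node 20→21  ** P4@[27:28]
i=29 'b': node 21→2 ·f
i=30 'c': node 2→1 ·f
i=31 'd': node 1→7 ·f
i=32 'd': node 7→7 ·f
i=33 'c': node 7→1 ·f
i=34 'b': node 1→2
i=35 'a': node 2→3
i=36 'a': node 3→4  ** P5@[33:36]
i=37 'b': node 4→13 ·f
i=38 'a': node 13→20 ·f
i=39 'b': node 20→13 ·f
i=40 'b': node 13→14
i=41 'b': node 14→17
i=42 'd': node 17→18
i=43 'c': node 18→19  ** P3@[39:43],P6@[41:43]
i=44 'b': node 19→2 ·f
i=45 'b': node 2→14 ·f
i=46 'c': node 14→15
i=47 'c': node 15→1 ·f
i=48 'b': node 1→2
i=49 'a': node 2→3
i=50 'a': node 3→4  ** P5@[47:50]
i=51 'c': node 4→5  ** P4@[50:51]
i=52 'c': node 5→6  ** P0@[47:52]
i=53 'a': node 6→20 ·f
i=54 'c': node 20→21  ** P4@[53:54]
i=55 'b': node 21→2 ·f
i=56 'a': node 2→3
i=57 'a': node 3→4  ** P5@[54:57]
i=58 'a': node 4→20 ·f
i=59 'c': node 20→21  ** P4@[58:59]
i=60 'b': node 21→2 ·f
i=61 'a': node 2→3
i=62 'a': node 3→4  ** P5@[59:62]
i=63 'c': node 4→5  ** P4@[62:63]
i=64 'b': node 5→2 ·f
i=65 'a': node 2→3
i=66 'a': node 3→4  ** P5@[63:66]
i=67 'c': node 4→5  ** P4@[66:67]
i=68 'c': node 5→6  ** P0@[63:68]
i=69 'c': node 6→1 ·f
i=70 'c': node 1→1 ·f
i=71 'c': node 1→1 ·f
i=72 'b': node 1→2
i=73 'a': node 2→3
i=74 'a': node 3→4  ** P5@[71:74]
i=75 'c': node 4→5  ** P4@[74:75]
i=76 'c': node 5→6  ** P0@[71:76]
i=77 'd': node 6→7 ·f

Result: [[4,2],[11,3],[11,6],[18,1],[18,4],[24,1],[24,4],[28,4],[36,5],[43,3],[43,6],[50,5],[51,4],[52,0],[54,4],[57,5],[59,4],[62,5],[63,4],[66,5],[67,4],[68,0],[74,5],[75,4],[76,0]]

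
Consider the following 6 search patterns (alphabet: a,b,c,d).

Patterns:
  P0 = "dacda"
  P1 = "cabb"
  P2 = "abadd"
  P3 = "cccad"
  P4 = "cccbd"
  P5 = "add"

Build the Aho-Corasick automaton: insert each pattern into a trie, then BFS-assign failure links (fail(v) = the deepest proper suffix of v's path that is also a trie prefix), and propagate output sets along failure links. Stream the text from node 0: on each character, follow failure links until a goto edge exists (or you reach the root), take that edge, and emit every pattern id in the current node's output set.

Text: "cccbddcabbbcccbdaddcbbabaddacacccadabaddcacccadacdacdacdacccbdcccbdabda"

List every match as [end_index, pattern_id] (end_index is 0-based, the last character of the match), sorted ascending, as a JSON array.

Build:
Trie nodes:
  n0 'ε': a→10 c→6 d→1
  n1 'd': a→2
  n2 'da': c→3
  n3 'dac': d→4
  n4 'dacd': a→5
  n5 'dacda': ·  [P0 ends]
  n6 'c': a→7 c→15
  n7 'ca': b→8
  n8 'cab': b→9
  n9 'cabb': ·  [P1 ends]
  n10 'a': b→11 d→21
  n11 'ab': a→12
  n12 'aba': d→13
  n13 'abad': d→14
  n14 'abadd': ·  [P2 ends]
  n15 'cc': c→16
  n16 'ccc': a→17 b→19
  n17 'ccca': d→18
  n18 'cccad': ·  [P3 ends]
  n19 'cccb': d→20
  n20 'cccbd': ·  [P4 ends]
  n21 'ad': d→22
  n22 'add': ·  [P5 ends]

Failure links (BFS by depth):
  fail(1) 'd': from fail(0)=0 chase 'd': 0 ⇒ 0;  out=∅∪out(0)=∅
  fail(6) 'c': from fail(0)=0 chase 'c': 0 ⇒ 0;  out=∅∪out(0)=∅
  fail(10) 'a': from fail(0)=0 chase 'a': 0 ⇒ 0;  out=∅∪out(0)=∅
  fail(2) 'da': from fail(1)=0 chase 'a': 0 ⇒ 10;  out=∅∪out(10)=∅
  fail(7) 'ca': from fail(6)=0 chase 'a': 0 ⇒ 10;  out=∅∪out(10)=∅
  fail(11) 'ab': from fail(10)=0 chase 'b': 0 ⇒ 0;  out=∅∪out(0)=∅
  fail(15) 'cc': from fail(6)=0 chase 'c': 0 ⇒ 6;  out=∅∪out(6)=∅
  fail(21) 'ad': from fail(10)=0 chase 'd': 0 ⇒ 1;  out=∅∪out(1)=∅
  fail(3) 'dac': from fail(2)=10 chase 'c': 10→0 ⇒ 6;  out=∅∪out(6)=∅
  fail(8) 'cab': from fail(7)=10 chase 'b': 10 ⇒ 11;  out=∅∪out(11)=∅
  fail(12) 'aba': from fail(11)=0 chase 'a': 0 ⇒ 10;  out=∅∪out(10)=∅
  fail(16) 'ccc': from fail(15)=6 chase 'c': 6 ⇒ 15;  out=∅∪out(15)=∅
  fail(22) 'add': from fail(21)=1 chase 'd': 1→0 ⇒ 1;  out={5}∪out(1)={5}
  fail(4) 'dacd': from fail(3)=6 chase 'd': 6→0 ⇒ 1;  out=∅∪out(1)=∅
  fail(9) 'cabb': from fail(8)=11 chase 'b': 11→0 ⇒ 0;  out={1}∪out(0)={1}
  fail(13) 'abad': from fail(12)=10 chase 'd': 10 ⇒ 21;  out=∅∪out(21)=∅
  fail(17) 'ccca': from fail(16)=15 chase 'a': 15→6 ⇒ 7;  out=∅∪out(7)=∅
  fail(19) 'cccb': from fail(16)=15 chase 'b': 15→6→0 ⇒ 0;  out=∅∪out(0)=∅
  fail(5) 'dacda': from fail(4)=1 chase 'a': 1 ⇒ 2;  out={0}∪out(2)={0}
  fail(14) 'abadd': from fail(13)=21 chase 'd': 21 ⇒ 22;  out={2}∪out(22)={2,5}
  fail(18) 'cccad': from fail(17)=7 chase 'd': 7→10 ⇒ 21;  out={3}∪out(21)={3}
  fail(20) 'cccbd': from fail(19)=0 chase 'd': 0 ⇒ 1;  out={4}∪out(1)={4}

Text stream:
[0] read 'c'  n0⇒n6
[1] read 'c'  n6⇒n15
[2] read 'c'  n15⇒n16
[3] read 'b'  n16⇒n19
[4] read 'd'  n19⇒n20  → match P4@[0:4]
[5] read 'd'  n20⇒n1 ·f
[6] read 'c'  n1⇒n6 ·f
[7] read 'a'  n6⇒n7
[8] read 'b'  n7⇒n8
[9] read 'b'  n8⇒n9  → match P1@[6:9]
[10] read 'b'  n9⇒n0 ·f
[11] read 'c'  n0⇒n6
[12] read 'c'  n6⇒n15
[13] read 'c'  n15⇒n16
[14] read 'b'  n16⇒n19
[15] read 'd'  n19⇒n20  → match P4@[11:15]
[16] read 'a'  n20⇒n2 ·f
[17] read 'd'  n2⇒n21 ·f
[18] read 'd'  n21⇒n22  → match P5@[16:18]
[19] read 'c'  n22⇒n6 ·f
[20] read 'b'  n6⇒n0 ·f
[21] read 'b'  n0⇒n0
[22] read 'a'  n0⇒n10
[23] read 'b'  n10⇒n11
[24] read 'a'  n11⇒n12
[25] read 'd'  n12⇒n13
[26] read 'd'  n13⇒n14  → match P2@[22:26],P5@[24:26]
[27] read 'a'  n14⇒n2 ·f
[28] read 'c'  n2⇒n3
[29] read 'a'  n3⇒n7 ·f
[30] read 'c'  n7⇒n6 ·f
[31] read 'c'  n6⇒n15
[32] read 'c'  n15⇒n16
[33] read 'a'  n16⇒n17
[34] read 'd'  n17⇒n18  → match P3@[30:34]
[35] read 'a'  n18⇒n2 ·f
[36] read 'b'  n2⇒n11 ·f
[37] read 'a'  n11⇒n12
[38] read 'd'  n12⇒n13
[39] read 'd'  n13⇒n14  → match P2@[35:39],P5@[37:39]
[40] read 'c'  n14⇒n6 ·f
[41] read 'a'  n6⇒n7
[42] read 'c'  n7⇒n6 ·f
[43] read 'c'  n6⇒n15
[44] read 'c'  n15⇒n16
[45] read 'a'  n16⇒n17
[46] read 'd'  n17⇒n18  → match P3@[42:46]
[47] read 'a'  n18⇒n2 ·f
[48] read 'c'  n2⇒n3
[49] read 'd'  n3⇒n4
[50] read 'a'  n4⇒n5  → match P0@[46:50]
[51] read 'c'  n5⇒n3 ·f
[52] read 'd'  n3⇒n4
[53] read 'a'  n4⇒n5  → match P0@[49:53]
[54] read 'c'  n5⇒n3 ·f
[55] read 'd'  n3⇒n4
[56] read 'a'  n4⇒n5  → match P0@[52:56]
[57] read 'c'  n5⇒n3 ·f
[58] read 'c'  n3⇒n15 ·f
[59] read 'c'  n15⇒n16
[60] read 'b'  n16⇒n19
[61] read 'd'  n19⇒n20  → match P4@[57:61]
[62] read 'c'  n20⇒n6 ·f
[63] read 'c'  n6⇒n15
[64] read 'c'  n15⇒n16
[65] read 'b'  n16⇒n19
[66] read 'd'  n19⇒n20  → match P4@[62:66]
[67] read 'a'  n20⇒n2 ·f
[68] read 'b'  n2⇒n11 ·f
[69] read 'd'  n11⇒n1 ·f
[70] read 'a'  n1⇒n2

Result: [[4,4],[9,1],[15,4],[18,5],[26,2],[26,5],[34,3],[39,2],[39,5],[46,3],[50,0],[53,0],[56,0],[61,4],[66,4]]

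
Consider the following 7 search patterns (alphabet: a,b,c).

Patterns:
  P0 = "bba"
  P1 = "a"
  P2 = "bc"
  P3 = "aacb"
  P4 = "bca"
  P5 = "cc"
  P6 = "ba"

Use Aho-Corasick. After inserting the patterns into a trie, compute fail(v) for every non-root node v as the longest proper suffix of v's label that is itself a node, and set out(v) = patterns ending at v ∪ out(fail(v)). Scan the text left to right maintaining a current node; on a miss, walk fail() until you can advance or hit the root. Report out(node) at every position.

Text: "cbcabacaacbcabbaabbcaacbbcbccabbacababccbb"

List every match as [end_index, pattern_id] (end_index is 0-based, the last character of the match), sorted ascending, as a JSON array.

Construct AC machine:
Trie nodes:
  0='ε' goto a→4 b→1 c→10
  1='b' goto a→12 b→2 c→5
  2='bb' goto a→3
  3='bba' goto ·  [P0 ends]
  4='a' goto a→6  [P1 ends]
  5='bc' goto a→9  [P2 ends]
  6='aa' goto c→7
  7='aac' goto b→8
  8='aacb' goto ·  [P3 ends]
  9='bca' goto ·  [P4 ends]
  10='c' goto c→11
  11='cc' goto ·  [P5 ends]
  12='ba' goto ·  [P6 ends]

Failure links (BFS by depth):
  fail(1) 'b': from fail(0)=0 chase 'b': 0 ⇒ 0;  out=∅∪out(0)=∅
  fail(4) 'a': from fail(0)=0 chase 'a': 0 ⇒ 0;  out={1}∪out(0)={1}
  fail(10) 'c': from fail(0)=0 chase 'c': 0 ⇒ 0;  out=∅∪out(0)=∅
  fail(2) 'bb': from fail(1)=0 chase 'b': 0 ⇒ 1;  out=∅∪out(1)=∅
  fail(5) 'bc': from fail(1)=0 chase 'c': 0 ⇒ 10;  out={2}∪out(10)={2}
  fail(6) 'aa': from fail(4)=0 chase 'a': 0 ⇒ 4;  out=∅∪out(4)={1}
  fail(11) 'cc': from fail(10)=0 chase 'c': 0 ⇒ 10;  out={5}∪out(10)={5}
  fail(12) 'ba': from fail(1)=0 chase 'a': 0 ⇒ 4;  out={6}∪out(4)={1,6}
  fail(3) 'bba': from fail(2)=1 chase 'a': 1 ⇒ 12;  out={0}∪out(12)={0,1,6}
  fail(7) 'aac': from fail(6)=4 chase 'c': 4→0 ⇒ 10;  out=∅∪out(10)=∅
  fail(9) 'bca': from fail(5)=10 chase 'a': 10→0 ⇒ 4;  out={4}∪out(4)={1,4}
  fail(8) 'aacb': from fail(7)=10 chase 'b': 10→0 ⇒ 1;  out={3}∪out(1)={3}

Scan:
i=0 'c': node 0→10
i=1 'b': node 10→1 (via fail)
i=2 'c': node 1→5  → match P2@[1:2]
i=3 'a': node 5→9  → match P1@[3:3],P4@[1:3]
i=4 'b': node 9→1 (via fail)
i=5 'a': node 1→12  → match P1@[5:5],P6@[4:5]
i=6 'c': node 12→10 (via fail)
i=7 'a': node 10→4 (via fail)  → match P1@[7:7]
i=8 'a': node 4→6  → match P1@[8:8]
i=9 'c': node 6→7
i=10 'b': node 7→8  → match P3@[7:10]
i=11 'c': node 8→5 (via fail)  → match P2@[10:11]
i=12 'a': node 5→9  → match P1@[12:12],P4@[10:12]
i=13 'b': node 9→1 (via fail)
i=14 'b': node 1→2
i=15 'a': node 2→3  → match P0@[13:15],P1@[15:15],P6@[14:15]
i=16 'a': node 3→6 (via fail)  → match P1@[16:16]
i=17 'b': node 6→1 (via fail)
i=18 'b': node 1→2
i=19 'c': node 2→5 (via fail)  → match P2@[18:19]
i=20 'a': node 5→9  → match P1@[20:20],P4@[18:20]
i=21 'a': node 9→6 (via fail)  → match P1@[21:21]
i=22 'c': node 6→7
i=23 'b': node 7→8  → match P3@[20:23]
i=24 'b': node 8→2 (via fail)
i=25 'c': node 2→5 (via fail)  → match P2@[24:25]
i=26 'b': node 5→1 (via fail)
i=27 'c': node 1→5  → match P2@[26:27]
i=28 'c': node 5→11 (via fail)  → match P5@[27:28]
i=29 'a': node 11→4 (via fail)  → match P1@[29:29]
i=30 'b': node 4→1 (via fail)
i=31 'b': node 1→2
i=32 'a': node 2→3  → match P0@[30:32],P1@[32:32],P6@[31:32]
i=33 'c': node 3→10 (via fail)
i=34 'a': node 10→4 (via fail)  → match P1@[34:34]
i=35 'b': node 4→1 (via fail)
i=36 'a': node 1→12  → match P1@[36:36],P6@[35:36]
i=37 'b': node 12→1 (via fail)
i=38 'c': node 1→5  → match P2@[37:38]
i=39 'c': node 5→11 (via fail)  → match P5@[38:39]
i=40 'b': node 11→1 (via fail)
i=41 'b': node 1→2

Result: [[2,2],[3,1],[3,4],[5,1],[5,6],[7,1],[8,1],[10,3],[11,2],[12,1],[12,4],[15,0],[15,1],[15,6],[16,1],[19,2],[20,1],[20,4],[21,1],[23,3],[25,2],[27,2],[28,5],[29,1],[32,0],[32,1],[32,6],[34,1],[36,1],[36,6],[38,2],[39,5]]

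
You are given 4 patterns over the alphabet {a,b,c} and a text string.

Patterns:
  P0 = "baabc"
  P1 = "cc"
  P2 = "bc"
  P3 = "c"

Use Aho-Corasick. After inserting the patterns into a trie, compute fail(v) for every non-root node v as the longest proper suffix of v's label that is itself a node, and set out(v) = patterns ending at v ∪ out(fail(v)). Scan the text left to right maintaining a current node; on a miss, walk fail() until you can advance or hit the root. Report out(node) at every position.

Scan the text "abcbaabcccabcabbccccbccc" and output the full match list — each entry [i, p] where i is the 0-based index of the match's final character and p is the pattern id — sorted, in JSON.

Build automaton:
Trie nodes:
  0='ε' goto b→1 c→6
  1='b' goto a→2 c→8
  2='ba' goto a→3
  3='baa' goto b→4
  4='baab' goto c→5
  5='baabc' goto ·  [P0 ends]
  6='c' goto c→7  [P3 ends]
  7='cc' goto ·  [P1 ends]
  8='bc' goto ·  [P2 ends]

Failure links (BFS by depth):
  fail(1) 'b': from fail(0)=0 chase 'b': 0 ⇒ 0;  out=∅∪out(0)=∅
  fail(6) 'c': from fail(0)=0 chase 'c': 0 ⇒ 0;  out={3}∪out(0)={3}
  fail(2) 'ba': from fail(1)=0 chase 'a': 0 ⇒ 0;  out=∅∪out(0)=∅
  fail(7) 'cc': from fail(6)=0 chase 'c': 0 ⇒ 6;  out={1}∪out(6)={1,3}
  fail(8) 'bc': from fail(1)=0 chase 'c': 0 ⇒ 6;  out={2}∪out(6)={2,3}
  fail(3) 'baa': from fail(2)=0 chase 'a': 0 ⇒ 0;  out=∅∪out(0)=∅
  fail(4) 'baab': from fail(3)=0 chase 'b': 0 ⇒ 1;  out=∅∪out(1)=∅
  fail(5) 'baabc': from fail(4)=1 chase 'c': 1 ⇒ 8;  out={0}∪out(8)={0,2,3}

Text stream:
pos 0 'a': at 0
pos 1 'b': at 1
pos 2 'c': at 8  emit P2@[1:2],P3@[2:2]
pos 3 'b': at 1 (fail-walked)
pos 4 'a': at 2
pos 5 'a': at 3
pos 6 'b': at 4
pos 7 'c': at 5  emit P0@[3:7],P2@[6:7],P3@[7:7]
pos 8 'c': at 7 (fail-walked)  emit P1@[7:8],P3@[8:8]
pos 9 'c': at 7 (fail-walked)  emit P1@[8:9],P3@[9:9]
pos 10 'a': at 0 (fail-walked)
pos 11 'b': at 1
pos 12 'c': at 8  emit P2@[11:12],P3@[12:12]
pos 13 'a': at 0 (fail-walked)
pos 14 'b': at 1
pos 15 'b': at 1 (fail-walked)
pos 16 'c': at 8  emit P2@[15:16],P3@[16:16]
pos 17 'c': at 7 (fail-walked)  emit P1@[16:17],P3@[17:17]
pos 18 'c': at 7 (fail-walked)  emit P1@[17:18],P3@[18:18]
pos 19 'c': at 7 (fail-walked)  emit P1@[18:19],P3@[19:19]
pos 20 'b': at 1 (fail-walked)
pos 21 'c': at 8  emit P2@[20:21],P3@[21:21]
pos 22 'c': at 7 (fail-walked)  emit P1@[21:22],P3@[22:22]
pos 23 'c': at 7 (fail-walked)  emit P1@[22:23],P3@[23:23]

Matches: [[2,2],[2,3],[7,0],[7,2],[7,3],[8,1],[8,3],[9,1],[9,3],[12,2],[12,3],[16,2],[16,3],[17,1],[17,3],[18,1],[18,3],[19,1],[19,3],[21,2],[21,3],[22,1],[22,3],[23,1],[23,3]]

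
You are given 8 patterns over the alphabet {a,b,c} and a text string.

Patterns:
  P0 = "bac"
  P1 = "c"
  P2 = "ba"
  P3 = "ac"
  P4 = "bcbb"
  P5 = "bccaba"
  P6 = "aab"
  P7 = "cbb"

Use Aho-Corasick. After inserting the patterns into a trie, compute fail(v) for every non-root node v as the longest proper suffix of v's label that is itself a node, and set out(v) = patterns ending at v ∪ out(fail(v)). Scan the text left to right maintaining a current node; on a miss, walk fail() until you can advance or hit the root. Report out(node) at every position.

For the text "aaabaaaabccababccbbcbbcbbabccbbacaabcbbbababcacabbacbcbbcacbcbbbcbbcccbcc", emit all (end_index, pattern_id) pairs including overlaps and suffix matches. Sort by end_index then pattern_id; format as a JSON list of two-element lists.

Build automaton:
Trie (insert patterns):
  0='ε' goto a→5 b→1 c→4
  1='b' goto a→2 c→7
  2='ba' goto c→3  ←P2
  3='bac' goto ·  ←P0
  4='c' goto b→16  ←P1
  5='a' goto a→14 c→6
  6='ac' goto ·  ←P3
  7='bc' goto b→8 c→10
  8='bcb' goto b→9
  9='bcbb' goto ·  ←P4
  10='bcc' goto a→11
  11='bcca' goto b→12
  12='bccab' goto a→13
  13='bccaba' goto ·  ←P5
  14='aa' goto b→15
  15='aab' goto ·  ←P6
  16='cb' goto b→17
  17='cbb' goto ·  ←P7

BFS fail/out derivation:
  fail(1) 'b': from fail(0)=0 chase 'b': 0 ⇒ 0;  out=∅∪out(0)=∅
  fail(4) 'c': from fail(0)=0 chase 'c': 0 ⇒ 0;  out={1}∪out(0)={1}
  fail(5) 'a': from fail(0)=0 chase 'a': 0 ⇒ 0;  out=∅∪out(0)=∅
  fail(2) 'ba': from fail(1)=0 chase 'a': 0 ⇒ 5;  out={2}∪out(5)={2}
  fail(6) 'ac': from fail(5)=0 chase 'c': 0 ⇒ 4;  out={3}∪out(4)={1,3}
  fail(7) 'bc': from fail(1)=0 chase 'c': 0 ⇒ 4;  out=∅∪out(4)={1}
  fail(14) 'aa': from fail(5)=0 chase 'a': 0 ⇒ 5;  out=∅∪out(5)=∅
  fail(16) 'cb': from fail(4)=0 chase 'b': 0 ⇒ 1;  out=∅∪out(1)=∅
  fail(3) 'bac': from fail(2)=5 chase 'c': 5 ⇒ 6;  out={0}∪out(6)={0,1,3}
  fail(8) 'bcb': from fail(7)=4 chase 'b': 4 ⇒ 16;  out=∅∪out(16)=∅
  fail(10) 'bcc': from fail(7)=4 chase 'c': 4→0 ⇒ 4;  out=∅∪out(4)={1}
  fail(15) 'aab': from fail(14)=5 chase 'b': 5→0 ⇒ 1;  out={6}∪out(1)={6}
  fail(17) 'cbb': from fail(16)=1 chase 'b': 1→0 ⇒ 1;  out={7}∪out(1)={7}
  fail(9) 'bcbb': from fail(8)=16 chase 'b': 16 ⇒ 17;  out={4}∪out(17)={4,7}
  fail(11) 'bcca': from fail(10)=4 chase 'a': 4→0 ⇒ 5;  out=∅∪out(5)=∅
  fail(12) 'bccab': from fail(11)=5 chase 'b': 5→0 ⇒ 1;  out=∅∪out(1)=∅
  fail(13) 'bccaba': from fail(12)=1 chase 'a': 1 ⇒ 2;  out={5}∪out(2)={2,5}

Run:
[0] read 'a'  n0⇒n5
[1] read 'a'  n5⇒n14
[2] read 'a'  n14⇒n14 (fail-walked)
[3] read 'b'  n14⇒n15  ** P6@[1:3]
[4] read 'a'  n15⇒n2 (fail-walked)  ** P2@[3:4]
[5] read 'a'  n2⇒n14 (fail-walked)
[6] read 'a'  n14⇒n14 (fail-walked)
[7] read 'a'  n14⇒n14 (fail-walked)
[8] read 'b'  n14⇒n15  ** P6@[6:8]
[9] read 'c'  n15⇒n7 (fail-walked)  ** P1@[9:9]
[10] read 'c'  n7⇒n10  ** P1@[10:10]
[11] read 'a'  n10⇒n11
[12] read 'b'  n11⇒n12
[13] read 'a'  n12⇒n13  ** P2@[12:13],P5@[8:13]
[14] read 'b'  n13⇒n1 (fail-walked)
[15] read 'c'  n1⇒n7  ** P1@[15:15]
[16] read 'c'  n7⇒n10  ** P1@[16:16]
[17] read 'b'  n10⇒n16 (fail-walked)
[18] read 'b'  n16⇒n17  ** P7@[16:18]
[19] read 'c'  n17⇒n7 (fail-walked)  ** P1@[19:19]
[20] read 'b'  n7⇒n8
[21] read 'b'  n8⇒n9  ** P4@[18:21],P7@[19:21]
[22] read 'c'  n9⇒n7 (fail-walked)  ** P1@[22:22]
[23] read 'b'  n7⇒n8
[24] read 'b'  n8⇒n9  ** P4@[21:24],P7@[22:24]
[25] read 'a'  n9⇒n2 (fail-walked)  ** P2@[24:25]
[26] read 'b'  n2⇒n1 (fail-walked)
[27] read 'c'  n1⇒n7  ** P1@[27:27]
[28] read 'c'  n7⇒n10  ** P1@[28:28]
[29] read 'b'  n10⇒n16 (fail-walked)
[30] read 'b'  n16⇒n17  ** P7@[28:30]
[31] read 'a'  n17⇒n2 (fail-walked)  ** P2@[30:31]
[32] read 'c'  n2⇒n3  ** P0@[30:32],P1@[32:32],P3@[31:32]
[33] read 'a'  n3⇒n5 (fail-walked)
[34] read 'a'  n5⇒n14
[35] read 'b'  n14⇒n15  ** P6@[33:35]
[36] read 'c'  n15⇒n7 (fail-walked)  ** P1@[36:36]
[37] read 'b'  n7⇒n8
[38] read 'b'  n8⇒n9  ** P4@[35:38],P7@[36:38]
[39] read 'b'  n9⇒n1 (fail-walked)
[40] read 'a'  n1⇒n2  ** P2@[39:40]
[41] read 'b'  n2⇒n1 (fail-walked)
[42] read 'a'  n1⇒n2  ** P2@[41:42]
[43] read 'b'  n2⇒n1 (fail-walked)
[44] read 'c'  n1⇒n7  ** P1@[44:44]
[45] read 'a'  n7⇒n5 (fail-walked)
[46] read 'c'  n5⇒n6  ** P1@[46:46],P3@[45:46]
[47] read 'a'  n6⇒n5 (fail-walked)
[48] read 'b'  n5⇒n1 (fail-walked)
[49] read 'b'  n1⇒n1 (fail-walked)
[50] read 'a'  n1⇒n2  ** P2@[49:50]
[51] read 'c'  n2⇒n3  ** P0@[49:51],P1@[51:51],P3@[50:51]
[52] read 'b'  n3⇒n16 (fail-walked)
[53] read 'c'  n16⇒n7 (fail-walked)  ** P1@[53:53]
[54] read 'b'  n7⇒n8
[55] read 'b'  n8⇒n9  ** P4@[52:55],P7@[53:55]
[56] read 'c'  n9⇒n7 (fail-walked)  ** P1@[56:56]
[57] read 'a'  n7⇒n5 (fail-walked)
[58] read 'c'  n5⇒n6  ** P1@[58:58],P3@[57:58]
[59] read 'b'  n6⇒n16 (fail-walked)
[60] read 'c'  n16⇒n7 (fail-walked)  ** P1@[60:60]
[61] read 'b'  n7⇒n8
[62] read 'b'  n8⇒n9  ** P4@[59:62],P7@[60:62]
[63] read 'b'  n9⇒n1 (fail-walked)
[64] read 'c'  n1⇒n7  ** P1@[64:64]
[65] read 'b'  n7⇒n8
[66] read 'b'  n8⇒n9  ** P4@[63:66],P7@[64:66]
[67] read 'c'  n9⇒n7 (fail-walked)  ** P1@[67:67]
[68] read 'c'  n7⇒n10  ** P1@[68:68]
[69] read 'c'  n10⇒n4 (fail-walked)  ** P1@[69:69]
[70] read 'b'  n4⇒n16
[71] read 'c'  n16⇒n7 (fail-walked)  ** P1@[71:71]
[72] read 'c'  n7⇒n10  ** P1@[72:72]

Matches: [[3,6],[4,2],[8,6],[9,1],[10,1],[13,2],[13,5],[15,1],[16,1],[18,7],[19,1],[21,4],[21,7],[22,1],[24,4],[24,7],[25,2],[27,1],[28,1],[30,7],[31,2],[32,0],[32,1],[32,3],[35,6],[36,1],[38,4],[38,7],[40,2],[42,2],[44,1],[46,1],[46,3],[50,2],[51,0],[51,1],[51,3],[53,1],[55,4],[55,7],[56,1],[58,1],[58,3],[60,1],[62,4],[62,7],[64,1],[66,4],[66,7],[67,1],[68,1],[69,1],[71,1],[72,1]]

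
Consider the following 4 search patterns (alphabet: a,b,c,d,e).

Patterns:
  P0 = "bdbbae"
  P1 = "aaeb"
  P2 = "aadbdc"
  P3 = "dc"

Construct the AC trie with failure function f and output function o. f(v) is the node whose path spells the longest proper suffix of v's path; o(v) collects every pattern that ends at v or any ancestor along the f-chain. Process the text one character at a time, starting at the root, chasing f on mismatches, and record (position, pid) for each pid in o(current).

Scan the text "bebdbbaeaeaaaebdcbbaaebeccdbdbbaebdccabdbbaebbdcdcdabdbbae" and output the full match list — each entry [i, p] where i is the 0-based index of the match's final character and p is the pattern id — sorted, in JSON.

Build automaton:
Trie nodes:
  n0 'ε': a→7 b→1 d→15
  n1 'b': d→2
  n2 'bd': b→3
  n3 'bdb': b→4
  n4 'bdbb': a→5
  n5 'bdbba': e→6
  n6 'bdbbae': ·  [P0 ends]
  n7 'a': a→8
  n8 'aa': d→11 e→9
  n9 'aae': b→10
  n10 'aaeb': ·  [P1 ends]
  n11 'aad': b→12
  n12 'aadb': d→13
  n13 'aadbd': c→14
  n14 'aadbdc': ·  [P2 ends]
  n15 'd': c→16
  n16 'dc': ·  [P3 ends]

BFS fail/out derivation:
  n1('b'): parent n0 fail=0; on 'b' 0 → fail=0;  out ∅∪∅=∅
  n7('a'): parent n0 fail=0; on 'a' 0 → fail=0;  out ∅∪∅=∅
  n15('d'): parent n0 fail=0; on 'd' 0 → fail=0;  out ∅∪∅=∅
  n2('bd'): parent n1 fail=0; on 'd' 0 → fail=15;  out ∅∪∅=∅
  n8('aa'): parent n7 fail=0; on 'a' 0 → fail=7;  out ∅∪∅=∅
  n16('dc'): parent n15 fail=0; on 'c' 0 → fail=0;  out {3}∪∅={3}
  n3('bdb'): parent n2 fail=15; on 'b' 15→0 → fail=1;  out ∅∪∅=∅
  n9('aae'): parent n8 fail=7; on 'e' 7→0 → fail=0;  out ∅∪∅=∅
  n11('aad'): parent n8 fail=7; on 'd' 7→0 → fail=15;  out ∅∪∅=∅
  n4('bdbb'): parent n3 fail=1; on 'b' 1→0 → fail=1;  out ∅∪∅=∅
  n10('aaeb'): parent n9 fail=0; on 'b' 0 → fail=1;  out {1}∪∅={1}
  n12('aadb'): parent n11 fail=15; on 'b' 15→0 → fail=1;  out ∅∪∅=∅
  n5('bdbba'): parent n4 fail=1; on 'a' 1→0 → fail=7;  out ∅∪∅=∅
  n13('aadbd'): parent n12 fail=1; on 'd' 1 → fail=2;  out ∅∪∅=∅
  n6('bdbbae'): parent n5 fail=7; on 'e' 7→0 → fail=0;  out {0}∪∅={0}
  n14('aadbdc'): parent n13 fail=2; on 'c' 2→15 → fail=16;  out {2}∪{3}={2,3}

Scan:
i=0 'b': node 0→1
i=1 'e': node 1→0 (fail-walked)
i=2 'b': node 0→1
i=3 'd': node 1→2
i=4 'b': node 2→3
i=5 'b': node 3→4
i=6 'a': node 4→5
i=7 'e': node 5→6  → match P0@[2:7]
i=8 'a': node 6→7 (fail-walked)
i=9 'e': node 7→0 (fail-walked)
i=10 'a': node 0→7
i=11 'a': node 7→8
i=12 'a': node 8→8 (fail-walked)
i=13 'e': node 8→9
i=14 'b': node 9→10  → match P1@[11:14]
i=15 'd': node 10→2 (fail-walked)
i=16 'c': node 2→16 (fail-walked)  → match P3@[15:16]
i=17 'b': node 16→1 (fail-walked)
i=18 'b': node 1→1 (fail-walked)
i=19 'a': node 1→7 (fail-walked)
i=20 'a': node 7→8
i=21 'e': node 8→9
i=22 'b': node 9→10  → match P1@[19:22]
i=23 'e': node 10→0 (fail-walked)
i=24 'c': node 0→0
i=25 'c': node 0→0
i=26 'd': node 0→15
i=27 'b': node 15→1 (fail-walked)
i=28 'd': node 1→2
i=29 'b': node 2→3
i=30 'b': node 3→4
i=31 'a': node 4→5
i=32 'e': node 5→6  → match P0@[27:32]
i=33 'b': node 6→1 (fail-walked)
i=34 'd': node 1→2
i=35 'c': node 2→16 (fail-walked)  → match P3@[34:35]
i=36 'c': node 16→0 (fail-walked)
i=37 'a': node 0→7
i=38 'b': node 7→1 (fail-walked)
i=39 'd': node 1→2
i=40 'b': node 2→3
i=41 'b': node 3→4
i=42 'a': node 4→5
i=43 'e': node 5→6  → match P0@[38:43]
i=44 'b': node 6→1 (fail-walked)
i=45 'b': node 1→1 (fail-walked)
i=46 'd': node 1→2
i=47 'c': node 2→16 (fail-walked)  → match P3@[46:47]
i=48 'd': node 16→15 (fail-walked)
i=49 'c': node 15→16  → match P3@[48:49]
i=50 'd': node 16→15 (fail-walked)
i=51 'a': node 15→7 (fail-walked)
i=52 'b': node 7→1 (fail-walked)
i=53 'd': node 1→2
i=54 'b': node 2→3
i=55 'b': node 3→4
i=56 'a': node 4→5
i=57 'e': node 5→6  → match P0@[52:57]

All matches (sorted): [[7,0],[14,1],[16,3],[22,1],[32,0],[35,3],[43,0],[47,3],[49,3],[57,0]]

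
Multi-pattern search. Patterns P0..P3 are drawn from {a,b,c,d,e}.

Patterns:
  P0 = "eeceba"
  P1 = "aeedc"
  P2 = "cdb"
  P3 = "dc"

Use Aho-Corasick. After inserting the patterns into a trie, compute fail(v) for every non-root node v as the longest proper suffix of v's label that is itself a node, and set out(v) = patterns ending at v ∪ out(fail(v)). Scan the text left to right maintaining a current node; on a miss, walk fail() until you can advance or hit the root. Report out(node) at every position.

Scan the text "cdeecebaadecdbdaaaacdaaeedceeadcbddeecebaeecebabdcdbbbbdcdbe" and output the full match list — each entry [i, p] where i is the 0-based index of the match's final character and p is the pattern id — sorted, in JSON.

Build:
Trie nodes:
  0='ε' goto a→7 c→12 d→15 e→1
  1='e' goto e→2
  2='ee' goto c→3
  3='eec' goto e→4
  4='eece' goto b→5
  5='eeceb' goto a→6
  6='eeceba' goto ·  [P0 ends]
  7='a' goto e→8
  8='ae' goto e→9
  9='aee' goto d→10
  10='aeed' goto c→11
  11='aeedc' goto ·  [P1 ends]
  12='c' goto d→13
  13='cd' goto b→14
  14='cdb' goto ·  [P2 ends]
  15='d' goto c→16
  16='dc' goto ·  [P3 ends]

BFS fail/out derivation:
  fail(1) 'e': from fail(0)=0 chase 'e': 0 ⇒ 0;  out=∅∪out(0)=∅
  fail(7) 'a': from fail(0)=0 chase 'a': 0 ⇒ 0;  out=∅∪out(0)=∅
  fail(12) 'c': from fail(0)=0 chase 'c': 0 ⇒ 0;  out=∅∪out(0)=∅
  fail(15) 'd': from fail(0)=0 chase 'd': 0 ⇒ 0;  out=∅∪out(0)=∅
  fail(2) 'ee': from fail(1)=0 chase 'e': 0 ⇒ 1;  out=∅∪out(1)=∅
  fail(8) 'ae': from fail(7)=0 chase 'e': 0 ⇒ 1;  out=∅∪out(1)=∅
  fail(13) 'cd': from fail(12)=0 chase 'd': 0 ⇒ 15;  out=∅∪out(15)=∅
  fail(16) 'dc': from fail(15)=0 chase 'c': 0 ⇒ 12;  out={3}∪out(12)={3}
  fail(3) 'eec': from fail(2)=1 chase 'c': 1→0 ⇒ 12;  out=∅∪out(12)=∅
  fail(9) 'aee': from fail(8)=1 chase 'e': 1 ⇒ 2;  out=∅∪out(2)=∅
  fail(14) 'cdb': from fail(13)=15 chase 'b': 15→0 ⇒ 0;  out={2}∪out(0)={2}
  fail(4) 'eece': from fail(3)=12 chase 'e': 12→0 ⇒ 1;  out=∅∪out(1)=∅
  fail(10) 'aeed': from fail(9)=2 chase 'd': 2→1→0 ⇒ 15;  out=∅∪out(15)=∅
  fail(5) 'eeceb': from fail(4)=1 chase 'b': 1→0 ⇒ 0;  out=∅∪out(0)=∅
  fail(11) 'aeedc': from fail(10)=15 chase 'c': 15 ⇒ 16;  out={1}∪out(16)={1,3}
  fail(6) 'eeceba': from fail(5)=0 chase 'a': 0 ⇒ 7;  out={0}∪out(7)={0}

Run:
pos 0 'c': at 12
pos 1 'd': at 13
pos 2 'e': at 1 ·f
pos 3 'e': at 2
pos 4 'c': at 3
pos 5 'e': at 4
pos 6 'b': at 5
pos 7 'a': at 6  → match P0@[2:7]
pos 8 'a': at 7 ·f
pos 9 'd': at 15 ·f
pos 10 'e': at 1 ·f
pos 11 'c': at 12 ·f
pos 12 'd': at 13
pos 13 'b': at 14  → match P2@[11:13]
pos 14 'd': at 15 ·f
pos 15 'a': at 7 ·f
pos 16 'a': at 7 ·f
pos 17 'a': at 7 ·f
pos 18 'a': at 7 ·f
pos 19 'c': at 12 ·f
pos 20 'd': at 13
pos 21 'a': at 7 ·f
pos 22 'a': at 7 ·f
pos 23 'e': at 8
pos 24 'e': at 9
pos 25 'd': at 10
pos 26 'c': at 11  → match P1@[22:26],P3@[25:26]
pos 27 'e': at 1 ·f
pos 28 'e': at 2
pos 29 'a': at 7 ·f
pos 30 'd': at 15 ·f
pos 31 'c': at 16  → match P3@[30:31]
pos 32 'b': at 0 ·f
pos 33 'd': at 15
pos 34 'd': at 15 ·f
pos 35 'e': at 1 ·f
pos 36 'e': at 2
pos 37 'c': at 3
pos 38 'e': at 4
pos 39 'b': at 5
pos 40 'a': at 6  → match P0@[35:40]
pos 41 'e': at 8 ·f
pos 42 'e': at 9
pos 43 'c': at 3 ·f
pos 44 'e': at 4
pos 45 'b': at 5
pos 46 'a': at 6  → match P0@[41:46]
pos 47 'b': at 0 ·f
pos 48 'd': at 15
pos 49 'c': at 16  → match P3@[48:49]
pos 50 'd': at 13 ·f
pos 51 'b': at 14  → match P2@[49:51]
pos 52 'b': at 0 ·f
pos 53 'b': at 0
pos 54 'b': at 0
pos 55 'd': at 15
pos 56 'c': at 16  → match P3@[55:56]
pos 57 'd': at 13 ·f
pos 58 'b': at 14  → match P2@[56:58]
pos 59 'e': at 1 ·f

Matches: [[7,0],[13,2],[26,1],[26,3],[31,3],[40,0],[46,0],[49,3],[51,2],[56,3],[58,2]]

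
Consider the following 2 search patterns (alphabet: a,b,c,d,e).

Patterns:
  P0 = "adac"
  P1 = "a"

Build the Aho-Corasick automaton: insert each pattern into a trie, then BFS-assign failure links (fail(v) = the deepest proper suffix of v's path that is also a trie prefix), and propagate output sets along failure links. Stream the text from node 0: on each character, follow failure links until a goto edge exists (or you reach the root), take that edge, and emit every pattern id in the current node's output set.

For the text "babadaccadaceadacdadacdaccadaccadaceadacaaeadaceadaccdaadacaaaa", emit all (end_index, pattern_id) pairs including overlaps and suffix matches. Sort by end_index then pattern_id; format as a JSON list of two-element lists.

Build:
Trie nodes:
  0='ε' goto a→1
  1='a' goto d→2  ←P1
  2='ad' goto a→3
  3='ada' goto c→4
  4='adac' goto ·  ←P0

Failure links (BFS by depth):
  n1('a'): parent n0 fail=0; on 'a' 0 → fail=0;  out {1}∪∅={1}
  n2('ad'): parent n1 fail=0; on 'd' 0 → fail=0;  out ∅∪∅=∅
  n3('ada'): parent n2 fail=0; on 'a' 0 → fail=1;  out ∅∪{1}={1}
  n4('adac'): parent n3 fail=1; on 'c' 1→0 → fail=0;  out {0}∪∅={0}

Scan:
pos 0 'b': at 0
pos 1 'a': at 1  ** P1@[1:1]
pos 2 'b': at 0 (via fail)
pos 3 'a': at 1  ** P1@[3:3]
pos 4 'd': at 2
pos 5 'a': at 3  ** P1@[5:5]
pos 6 'c': at 4  ** P0@[3:6]
pos 7 'c': at 0 (via fail)
pos 8 'a': at 1  ** P1@[8:8]
pos 9 'd': at 2
pos 10 'a': at 3  ** P1@[10:10]
pos 11 'c': at 4  ** P0@[8:11]
pos 12 'e': at 0 (via fail)
pos 13 'a': at 1  ** P1@[13:13]
pos 14 'd': at 2
pos 15 'a': at 3  ** P1@[15:15]
pos 16 'c': at 4  ** P0@[13:16]
pos 17 'd': at 0 (via fail)
pos 18 'a': at 1  ** P1@[18:18]
pos 19 'd': at 2
pos 20 'a': at 3  ** P1@[20:20]
pos 21 'c': at 4  ** P0@[18:21]
pos 22 'd': at 0 (via fail)
pos 23 'a': at 1  ** P1@[23:23]
pos 24 'c': at 0 (via fail)
pos 25 'c': at 0
pos 26 'a': at 1  ** P1@[26:26]
pos 27 'd': at 2
pos 28 'a': at 3  ** P1@[28:28]
pos 29 'c': at 4  ** P0@[26:29]
pos 30 'c': at 0 (via fail)
pos 31 'a': at 1  ** P1@[31:31]
pos 32 'd': at 2
pos 33 'a': at 3  ** P1@[33:33]
pos 34 'c': at 4  ** P0@[31:34]
pos 35 'e': at 0 (via fail)
pos 36 'a': at 1  ** P1@[36:36]
pos 37 'd': at 2
pos 38 'a': at 3  ** P1@[38:38]
pos 39 'c': at 4  ** P0@[36:39]
pos 40 'a': at 1 (via fail)  ** P1@[40:40]
pos 41 'a': at 1 (via fail)  ** P1@[41:41]
pos 42 'e': at 0 (via fail)
pos 43 'a': at 1  ** P1@[43:43]
pos 44 'd': at 2
pos 45 'a': at 3  ** P1@[45:45]
pos 46 'c': at 4  ** P0@[43:46]
pos 47 'e': at 0 (via fail)
pos 48 'a': at 1  ** P1@[48:48]
pos 49 'd': at 2
pos 50 'a': at 3  ** P1@[50:50]
pos 51 'c': at 4  ** P0@[48:51]
pos 52 'c': at 0 (via fail)
pos 53 'd': at 0
pos 54 'a': at 1  ** P1@[54:54]
pos 55 'a': at 1 (via fail)  ** P1@[55:55]
pos 56 'd': at 2
pos 57 'a': at 3  ** P1@[57:57]
pos 58 'c': at 4  ** P0@[55:58]
pos 59 'a': at 1 (via fail)  ** P1@[59:59]
pos 60 'a': at 1 (via fail)  ** P1@[60:60]
pos 61 'a': at 1 (via fail)  ** P1@[61:61]
pos 62 'a': at 1 (via fail)  ** P1@[62:62]

Matches: [[1,1],[3,1],[5,1],[6,0],[8,1],[10,1],[11,0],[13,1],[15,1],[16,0],[18,1],[20,1],[21,0],[23,1],[26,1],[28,1],[29,0],[31,1],[33,1],[34,0],[36,1],[38,1],[39,0],[40,1],[41,1],[43,1],[45,1],[46,0],[48,1],[50,1],[51,0],[54,1],[55,1],[57,1],[58,0],[59,1],[60,1],[61,1],[62,1]]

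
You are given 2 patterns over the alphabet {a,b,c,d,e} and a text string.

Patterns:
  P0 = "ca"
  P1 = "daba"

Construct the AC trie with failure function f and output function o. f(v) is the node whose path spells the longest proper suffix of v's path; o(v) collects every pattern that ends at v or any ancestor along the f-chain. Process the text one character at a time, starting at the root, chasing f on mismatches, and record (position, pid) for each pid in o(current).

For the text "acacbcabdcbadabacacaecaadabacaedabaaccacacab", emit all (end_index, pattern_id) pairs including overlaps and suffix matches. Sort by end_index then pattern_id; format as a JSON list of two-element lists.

Build:
Trie (insert patterns):
  0='ε' goto c→1 d→3
  1='c' goto a→2
  2='ca' goto ·  ←P0
  3='d' goto a→4
  4='da' goto b→5
  5='dab' goto a→6
  6='daba' goto ·  ←P1

Failure links (BFS by depth):
  fail(1) 'c': from fail(0)=0 chase 'c': 0 ⇒ 0;  out=∅∪out(0)=∅
  fail(3) 'd': from fail(0)=0 chase 'd': 0 ⇒ 0;  out=∅∪out(0)=∅
  fail(2) 'ca': from fail(1)=0 chase 'a': 0 ⇒ 0;  out={0}∪out(0)={0}
  fail(4) 'da': from fail(3)=0 chase 'a': 0 ⇒ 0;  out=∅∪out(0)=∅
  fail(5) 'dab': from fail(4)=0 chase 'b': 0 ⇒ 0;  out=∅∪out(0)=∅
  fail(6) 'daba': from fail(5)=0 chase 'a': 0 ⇒ 0;  out={1}∪out(0)={1}

Text stream:
[0] read 'a'  n0⇒n0
[1] read 'c'  n0⇒n1
[2] read 'a'  n1⇒n2  ** P0@[1:2]
[3] read 'c'  n2⇒n1 (via fail)
[4] read 'b'  n1⇒n0 (via fail)
[5] read 'c'  n0⇒n1
[6] read 'a'  n1⇒n2  ** P0@[5:6]
[7] read 'b'  n2⇒n0 (via fail)
[8] read 'd'  n0⇒n3
[9] read 'c'  n3⇒n1 (via fail)
[10] read 'b'  n1⇒n0 (via fail)
[11] read 'a'  n0⇒n0
[12] read 'd'  n0⇒n3
[13] read 'a'  n3⇒n4
[14] read 'b'  n4⇒n5
[15] read 'a'  n5⇒n6  ** P1@[12:15]
[16] read 'c'  n6⇒n1 (via fail)
[17] read 'a'  n1⇒n2  ** P0@[16:17]
[18] read 'c'  n2⇒n1 (via fail)
[19] read 'a'  n1⇒n2  ** P0@[18:19]
[20] read 'e'  n2⇒n0 (via fail)
[21] read 'c'  n0⇒n1
[22] read 'a'  n1⇒n2  ** P0@[21:22]
[23] read 'a'  n2⇒n0 (via fail)
[24] read 'd'  n0⇒n3
[25] read 'a'  n3⇒n4
[26] read 'b'  n4⇒n5
[27] read 'a'  n5⇒n6  ** P1@[24:27]
[28] read 'c'  n6⇒n1 (via fail)
[29] read 'a'  n1⇒n2  ** P0@[28:29]
[30] read 'e'  n2⇒n0 (via fail)
[31] read 'd'  n0⇒n3
[32] read 'a'  n3⇒n4
[33] read 'b'  n4⇒n5
[34] read 'a'  n5⇒n6  ** P1@[31:34]
[35] read 'a'  n6⇒n0 (via fail)
[36] read 'c'  n0⇒n1
[37] read 'c'  n1⇒n1 (via fail)
[38] read 'a'  n1⇒n2  ** P0@[37:38]
[39] read 'c'  n2⇒n1 (via fail)
[40] read 'a'  n1⇒n2  ** P0@[39:40]
[41] read 'c'  n2⇒n1 (via fail)
[42] read 'a'  n1⇒n2  ** P0@[41:42]
[43] read 'b'  n2⇒n0 (via fail)

Matches: [[2,0],[6,0],[15,1],[17,0],[19,0],[22,0],[27,1],[29,0],[34,1],[38,0],[40,0],[42,0]]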